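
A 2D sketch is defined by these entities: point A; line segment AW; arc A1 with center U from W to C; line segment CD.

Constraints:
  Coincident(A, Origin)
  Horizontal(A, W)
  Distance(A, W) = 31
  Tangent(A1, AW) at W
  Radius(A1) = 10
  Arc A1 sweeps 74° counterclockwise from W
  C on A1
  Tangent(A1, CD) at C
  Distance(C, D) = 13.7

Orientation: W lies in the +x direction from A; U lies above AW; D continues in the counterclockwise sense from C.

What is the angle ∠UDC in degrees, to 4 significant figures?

36.13°

A is at the origin; A and W share the same y with |AW| = 31.0 and W on the +x side, so W = (31.00, 0.000). Since A1 is tangent to AW there, UW ⟂ AW, so U = W + (0, 10) = (31.00, 10.00). On A1, W sits at bearing -90° from U; a 74° counterclockwise sweep puts C at bearing -16°, so C = U + 10.0·(cos -16°, sin -16°) = (40.61, 7.244). A1 meets CD tangentially, so UC is at right angles to CD, so CD runs along (−sin -16°, cos -16°); with |CD| = 13.7, D = (44.39, 20.41). Then cos ∠UDC = DU·DC / (|DU||DC|), giving 36.13°.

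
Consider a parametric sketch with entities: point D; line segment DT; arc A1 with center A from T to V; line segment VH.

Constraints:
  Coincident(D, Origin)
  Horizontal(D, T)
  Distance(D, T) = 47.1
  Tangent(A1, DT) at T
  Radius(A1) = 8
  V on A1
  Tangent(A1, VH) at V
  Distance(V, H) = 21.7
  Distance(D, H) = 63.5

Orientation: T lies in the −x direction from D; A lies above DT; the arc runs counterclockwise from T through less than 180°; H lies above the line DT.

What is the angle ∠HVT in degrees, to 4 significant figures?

113.0°

Checks: D.y = 0.00, T.y = 0.00 ✓; |AV| = 8.000 ✓; ∠(AV, VH) = 90.00° ✓; |VH| = 21.70 ✓; |DH| = 63.50 ✓.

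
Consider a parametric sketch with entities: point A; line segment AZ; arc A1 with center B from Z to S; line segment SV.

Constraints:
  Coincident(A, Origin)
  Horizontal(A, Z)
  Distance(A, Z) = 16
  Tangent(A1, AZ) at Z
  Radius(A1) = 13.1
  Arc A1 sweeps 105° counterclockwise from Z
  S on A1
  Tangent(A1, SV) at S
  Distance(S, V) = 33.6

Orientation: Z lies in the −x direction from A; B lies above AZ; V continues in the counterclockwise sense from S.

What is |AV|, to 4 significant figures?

50.41

On A1, Z sits at bearing -90° from B; a 105° counterclockwise sweep puts S at bearing 15°, so S = B + 13.1·(cos 15°, sin 15°) = (-3.346, 16.49). The tangent condition forces BS to be normal to SV, so SV runs along (−sin 15°, cos 15°); with |SV| = 33.6, V = (-12.04, 48.95). Then |AV| = |V − A| = 50.41.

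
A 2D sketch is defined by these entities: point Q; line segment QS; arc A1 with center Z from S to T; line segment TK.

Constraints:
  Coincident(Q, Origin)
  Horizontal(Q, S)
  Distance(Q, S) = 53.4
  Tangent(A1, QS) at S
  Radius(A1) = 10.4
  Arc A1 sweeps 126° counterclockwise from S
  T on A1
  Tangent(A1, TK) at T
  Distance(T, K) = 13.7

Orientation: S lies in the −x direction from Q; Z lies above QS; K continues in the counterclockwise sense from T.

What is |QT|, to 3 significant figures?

47.9

Q is at the origin; Q and S share the same y with |QS| = 53.4 and S on the −x side, so S = (-53.4, 0.00). Since A1 is tangent to QS there, ZS ⟂ QS, so Z = S + (0, 10.4) = (-53.4, 10.4). On A1, S sits at bearing -90° from Z; a 126° counterclockwise sweep puts T at bearing 36°, so T = Z + 10.4·(cos 36°, sin 36°) = (-45.0, 16.5). Then |QT| = |T − Q| = 47.9.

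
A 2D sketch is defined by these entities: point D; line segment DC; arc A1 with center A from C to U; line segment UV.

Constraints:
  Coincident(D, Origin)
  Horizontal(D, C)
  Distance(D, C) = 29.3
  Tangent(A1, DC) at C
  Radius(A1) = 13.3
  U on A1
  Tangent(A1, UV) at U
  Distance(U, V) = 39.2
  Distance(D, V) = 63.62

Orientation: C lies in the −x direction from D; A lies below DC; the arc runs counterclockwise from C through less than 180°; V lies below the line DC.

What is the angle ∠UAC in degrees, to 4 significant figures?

104.0°

D is at the origin; D and C share the same y with |DC| = 29.3 and C on the −x side, so C = (-29.30, 0.000). Tangency of A1 to DC means the radius AC is perpendicular to DC, so A = C + (0, -13.3) = (-29.30, -13.30). Since AU ⟂ UV (tangency), |AV| = √(13.3² + 39.2²) = 41.39 regardless of where U sits on A1. So V lies on both circle(D, 63.62) and circle(A, 41.39); the below-DC intersection is V = (-32.73, -54.55). U is the foot of the tangent from V: U = (-42.21, -16.51).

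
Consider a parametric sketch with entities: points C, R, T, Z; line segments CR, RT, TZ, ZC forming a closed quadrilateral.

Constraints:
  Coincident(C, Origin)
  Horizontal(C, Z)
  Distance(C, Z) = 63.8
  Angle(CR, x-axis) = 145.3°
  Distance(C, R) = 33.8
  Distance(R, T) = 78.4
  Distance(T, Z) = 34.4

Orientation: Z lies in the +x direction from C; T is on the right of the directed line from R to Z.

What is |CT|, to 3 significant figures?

44.6

C is at the origin; C and Z share the same y with |CZ| = 63.8 and Z in +x, so Z = (63.8, 0). CR runs at 145.3° with |CR| = 33.8, so R = (-27.8, 19.2). T is determined by |RT| = 78.4 and |TZ| = 34.4 together: it lies at the intersection of circle(R, 78.4) and circle(Z, 34.4). With |RZ| = 93.6, the foot of the radical line on RZ is 73.3 from R and the perpendicular offset is √(78.4² − 73.3²) = 27.8. Taking the right-of-RZ solution: T = (38.2, -23.0).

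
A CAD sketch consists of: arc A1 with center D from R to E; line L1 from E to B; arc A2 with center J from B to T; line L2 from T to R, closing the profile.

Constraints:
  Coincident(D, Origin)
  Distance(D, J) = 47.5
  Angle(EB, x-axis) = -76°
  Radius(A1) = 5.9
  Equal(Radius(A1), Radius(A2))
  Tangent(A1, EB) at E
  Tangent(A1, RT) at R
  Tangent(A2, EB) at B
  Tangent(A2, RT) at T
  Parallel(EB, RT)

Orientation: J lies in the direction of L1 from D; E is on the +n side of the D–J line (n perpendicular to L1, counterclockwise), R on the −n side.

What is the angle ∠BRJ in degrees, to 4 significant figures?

6.871°

The slot axis is L1's direction at -76.0°, so u = (cos -76.0°, sin -76.0°) = (0.2419, -0.9703) and n = (−sin -76.0°, cos -76.0°) = (0.9703, 0.2419). D is at the origin and J lies 47.5 along u from D, so J = 47.5·u = (11.49, -46.09). Tangency of A1 to both parallel lines with radius 5.9 puts E and R at D ± 5.9·n: E = (5.725, 1.427), R = (-5.725, -1.427). Equal radii place B and T the same way about J: B = J + 5.9·n = (17.22, -44.66), T = J − 5.9·n = (5.767, -47.52). Then cos ∠BRJ = RB·RJ / (|RB||RJ|), giving 6.871°.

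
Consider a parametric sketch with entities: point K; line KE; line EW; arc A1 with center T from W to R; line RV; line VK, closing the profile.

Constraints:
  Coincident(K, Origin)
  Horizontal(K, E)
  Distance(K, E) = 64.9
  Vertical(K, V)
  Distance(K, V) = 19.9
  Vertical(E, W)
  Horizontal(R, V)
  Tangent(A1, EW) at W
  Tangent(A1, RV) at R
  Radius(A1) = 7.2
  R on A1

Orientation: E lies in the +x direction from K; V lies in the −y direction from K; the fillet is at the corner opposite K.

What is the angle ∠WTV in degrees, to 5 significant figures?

172.89°

K is at the origin; K and E share the same y with |KE| = 64.9 and E on the +x side, so E = (64.900, 0.0000). KV is vertical with |KV| = 19.9 and V on the −y side, so V = (0.0000, -19.900). The virtual corner opposite K is at (64.900, -19.900). The tangent condition forces TW to be normal to EW and the tangent condition forces TR to be normal to RV, with radius 7.2, so the center T sits 7.2 in from both sides at T = (57.700, -12.700). That places the tangent points at W = (64.900, -12.700) on EW and R = (57.700, -19.900) on RV. Then cos ∠WTV = TW·TV / (|TW||TV|), giving 172.89°.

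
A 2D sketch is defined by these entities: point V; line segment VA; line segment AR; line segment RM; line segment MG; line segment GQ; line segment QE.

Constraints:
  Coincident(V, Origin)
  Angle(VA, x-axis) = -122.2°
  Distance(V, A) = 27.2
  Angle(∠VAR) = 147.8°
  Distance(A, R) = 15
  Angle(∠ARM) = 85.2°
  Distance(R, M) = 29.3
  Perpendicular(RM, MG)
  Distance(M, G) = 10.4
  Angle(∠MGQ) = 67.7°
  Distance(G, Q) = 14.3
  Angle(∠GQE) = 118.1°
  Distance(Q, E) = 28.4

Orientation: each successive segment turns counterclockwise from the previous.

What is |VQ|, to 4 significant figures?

31.73

V is at the origin; VA runs at -122.2° with length 27.2, so A = (-14.49, -23.02). ∠VAR = 147.8° gives AR at -90.00° from the x-axis; with |AR| = 15.0, R = (-14.49, -38.02). ∠ARM = 85.2° gives RM at 4.800° from the x-axis; with |RM| = 29.3, M = (14.70, -35.56). The perpendicularity gives MG at right angles to RM, so MG runs at 94.80°; with |MG| = 10.4, G = (13.83, -25.20). ∠MGQ = 67.7° gives GQ at -152.9° from the x-axis; with |GQ| = 14.3, Q = (1.103, -31.72). Then |VQ| = |Q − V| = 31.73.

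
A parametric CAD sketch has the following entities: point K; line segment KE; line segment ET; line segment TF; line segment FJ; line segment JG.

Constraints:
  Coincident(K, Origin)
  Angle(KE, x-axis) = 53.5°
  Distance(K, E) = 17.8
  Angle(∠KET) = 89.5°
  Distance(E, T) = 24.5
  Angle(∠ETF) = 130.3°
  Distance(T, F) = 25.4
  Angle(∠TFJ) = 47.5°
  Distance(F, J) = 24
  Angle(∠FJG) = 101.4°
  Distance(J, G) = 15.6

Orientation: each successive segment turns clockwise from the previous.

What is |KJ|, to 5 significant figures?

16.803

K is at the origin; KE runs at 53.5° with length 17.8, so E = (10.588, 14.309). ∠KET = 89.5° gives ET at -37.000° from the x-axis; with |ET| = 24.5, T = (30.154, -0.43582). ∠ETF = 130.3° gives TF at -86.700° from the x-axis; with |TF| = 25.4, F = (31.617, -25.794). ∠TFJ = 47.5° gives FJ at 140.80° from the x-axis; with |FJ| = 24.0, J = (13.018, -10.625). Then |KJ| = |J − K| = 16.803.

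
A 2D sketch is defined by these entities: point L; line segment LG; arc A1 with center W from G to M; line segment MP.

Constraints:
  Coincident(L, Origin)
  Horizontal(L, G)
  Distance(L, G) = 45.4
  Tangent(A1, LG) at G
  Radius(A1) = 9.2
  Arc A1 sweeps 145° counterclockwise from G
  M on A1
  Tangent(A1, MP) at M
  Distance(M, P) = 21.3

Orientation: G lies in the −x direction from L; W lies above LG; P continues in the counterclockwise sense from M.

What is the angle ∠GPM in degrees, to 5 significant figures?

32.200°

On A1, G sits at bearing -90° from W; a 145° counterclockwise sweep puts M at bearing 55°, so M = W + 9.2·(cos 55°, sin 55°) = (-40.123, 16.736). Since A1 is tangent to MP there, WM ⟂ MP, so MP runs along (−sin 55°, cos 55°); with |MP| = 21.3, P = (-57.571, 28.953). Then cos ∠GPM = PG·PM / (|PG||PM|), giving 32.200°.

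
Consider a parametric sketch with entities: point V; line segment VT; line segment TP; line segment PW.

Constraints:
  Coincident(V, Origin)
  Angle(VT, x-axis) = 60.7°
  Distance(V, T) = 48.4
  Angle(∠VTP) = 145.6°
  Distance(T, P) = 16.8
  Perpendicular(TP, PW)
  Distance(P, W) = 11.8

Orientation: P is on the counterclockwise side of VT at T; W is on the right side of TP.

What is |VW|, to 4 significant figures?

68.93

∠VTP = 145.6°, so TP runs at 60.7° + (180° − 145.6°) = 95.10° from the x-axis; with |TP| = 16.8, P = T + 16.8·(cos 95.10°, sin 95.10°) = (22.19, 58.94). TP is perpendicular to PW; with |PW| = 11.8 on the right of TP, W = P + 11.8·(0.9960, 0.08889) = (33.95, 59.99). Then |VW| = |W − V| = 68.93.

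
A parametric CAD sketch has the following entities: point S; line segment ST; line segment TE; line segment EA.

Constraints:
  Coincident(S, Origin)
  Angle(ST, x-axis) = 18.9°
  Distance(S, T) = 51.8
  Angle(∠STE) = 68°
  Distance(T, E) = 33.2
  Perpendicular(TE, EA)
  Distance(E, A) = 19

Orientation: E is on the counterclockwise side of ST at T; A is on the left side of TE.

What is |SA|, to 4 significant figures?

32.14

S is at the origin; ST runs at 18.9° with length 51.8, so T = 51.8·(cos 18.9°, sin 18.9°) = (49.01, 16.78). ∠STE = 68.0°, so TE runs at 18.9° + (180° − 68.0°) = 130.9° from the x-axis; with |TE| = 33.2, E = T + 33.2·(cos 130.9°, sin 130.9°) = (27.27, 41.87). The perpendicularity gives EA at right angles to TE; with |EA| = 19.0 on the left of TE, A = E + 19.0·(-0.7559, -0.6547) = (12.91, 29.43). Then |SA| = |A − S| = 32.14.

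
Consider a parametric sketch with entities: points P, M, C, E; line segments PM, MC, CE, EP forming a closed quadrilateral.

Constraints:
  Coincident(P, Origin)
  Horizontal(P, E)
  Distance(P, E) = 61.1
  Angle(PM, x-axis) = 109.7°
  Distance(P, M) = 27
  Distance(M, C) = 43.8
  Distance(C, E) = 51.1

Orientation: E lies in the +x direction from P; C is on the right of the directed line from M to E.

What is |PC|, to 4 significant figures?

17.59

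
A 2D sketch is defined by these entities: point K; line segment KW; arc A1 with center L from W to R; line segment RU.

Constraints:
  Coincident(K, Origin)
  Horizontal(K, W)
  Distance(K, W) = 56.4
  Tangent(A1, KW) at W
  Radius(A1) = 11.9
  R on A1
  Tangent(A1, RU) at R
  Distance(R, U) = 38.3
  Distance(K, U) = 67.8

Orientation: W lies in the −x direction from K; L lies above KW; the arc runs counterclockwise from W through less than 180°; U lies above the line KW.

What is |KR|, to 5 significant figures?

46.131

Checks: |LW| = 11.90 ✓; |LR| = 11.90 ✓; ∠(LR, RU) = 90.00° ✓; |RU| = 38.30 ✓; |KU| = 67.80 ✓.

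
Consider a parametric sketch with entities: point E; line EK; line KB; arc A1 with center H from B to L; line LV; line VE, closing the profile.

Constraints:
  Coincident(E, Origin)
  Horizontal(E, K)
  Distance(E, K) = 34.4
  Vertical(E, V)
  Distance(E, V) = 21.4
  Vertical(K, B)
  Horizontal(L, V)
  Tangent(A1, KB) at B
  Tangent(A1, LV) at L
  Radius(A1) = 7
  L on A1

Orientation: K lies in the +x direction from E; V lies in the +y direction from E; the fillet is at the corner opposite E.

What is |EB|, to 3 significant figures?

37.3

E is at the origin; E and K share the same y with |EK| = 34.4 and K on the +x side, so K = (34.4, 0.00). E and V share the same x with |EV| = 21.4 and V on the +y side, so V = (0.00, 21.4). The virtual corner opposite E is at (34.4, 21.4). Since A1 is tangent to KB there, HB ⟂ KB and A1 meets LV tangentially, so HL is at right angles to LV, with radius 7.0, so the center H sits 7.0 in from both sides at H = (27.4, 14.4). That places the tangent points at B = (34.4, 14.4) on KB and L = (27.4, 21.4) on LV. Then |EB| = |B − E| = 37.3.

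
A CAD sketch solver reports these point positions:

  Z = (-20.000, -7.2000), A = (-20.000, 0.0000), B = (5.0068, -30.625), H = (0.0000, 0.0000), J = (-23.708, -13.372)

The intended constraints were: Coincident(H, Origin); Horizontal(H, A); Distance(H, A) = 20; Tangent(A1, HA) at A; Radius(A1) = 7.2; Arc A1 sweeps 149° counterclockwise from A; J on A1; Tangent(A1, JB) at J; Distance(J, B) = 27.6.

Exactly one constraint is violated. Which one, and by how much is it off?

Distance(J, B) = 27.6 — off by 5.90.

H = (0.00, 0.00) ✓; H.y = 0.00, A.y = 0.00 ✓; |HA| = 20.00 ✓; ∠(ZA, AH) = 90.00° ✓; |ZA| = 7.200 ✓; bearing(Z→J) − bearing(Z→A) = 149.0° ✓; |ZJ| = 7.200 ✓; ∠(ZJ, JB) = 90.00° ✓; |JB| = 33.50 ✗.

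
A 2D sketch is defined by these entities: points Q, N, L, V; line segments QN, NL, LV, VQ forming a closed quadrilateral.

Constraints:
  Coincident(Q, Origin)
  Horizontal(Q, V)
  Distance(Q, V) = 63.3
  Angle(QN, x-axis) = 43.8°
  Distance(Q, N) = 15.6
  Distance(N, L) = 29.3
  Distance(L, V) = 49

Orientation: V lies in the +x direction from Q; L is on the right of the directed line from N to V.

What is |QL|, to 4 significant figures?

25.06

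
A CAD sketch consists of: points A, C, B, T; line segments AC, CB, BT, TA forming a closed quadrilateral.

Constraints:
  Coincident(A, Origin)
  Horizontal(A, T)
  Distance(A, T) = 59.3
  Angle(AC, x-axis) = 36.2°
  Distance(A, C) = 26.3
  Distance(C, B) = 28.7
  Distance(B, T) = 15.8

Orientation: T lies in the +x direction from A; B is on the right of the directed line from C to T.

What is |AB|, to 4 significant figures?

43.74

A is at the origin; A and T share the same y with |AT| = 59.3 and T in +x, so T = (59.3, 0). AC runs at 36.2° with |AC| = 26.3, so C = (21.22, 15.53). B is determined by |CB| = 28.7 and |BT| = 15.8 together: it lies at the intersection of circle(C, 28.7) and circle(T, 15.8). With |CT| = 41.12, the foot of the radical line on CT is 27.54 from C and the perpendicular offset is √(28.7² − 27.54²) = 8.073. Taking the right-of-CT solution: B = (43.67, -2.345).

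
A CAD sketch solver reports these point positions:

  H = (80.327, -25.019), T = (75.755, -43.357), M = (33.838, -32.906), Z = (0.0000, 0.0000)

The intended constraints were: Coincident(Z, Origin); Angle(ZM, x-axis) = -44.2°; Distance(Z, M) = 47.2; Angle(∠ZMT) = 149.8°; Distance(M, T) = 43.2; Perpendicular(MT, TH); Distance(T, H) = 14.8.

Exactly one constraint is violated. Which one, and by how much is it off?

Distance(T, H) = 14.8 — off by 4.10.

Z = (0.00, 0.00) ✓; ZM at -44.20° ✓; |ZM| = 47.20 ✓; ∠ZMT = 149.8° ✓; |MT| = 43.20 ✓; ∠(MT, TH) = 90.00° ✓; |TH| = 18.90 ✗.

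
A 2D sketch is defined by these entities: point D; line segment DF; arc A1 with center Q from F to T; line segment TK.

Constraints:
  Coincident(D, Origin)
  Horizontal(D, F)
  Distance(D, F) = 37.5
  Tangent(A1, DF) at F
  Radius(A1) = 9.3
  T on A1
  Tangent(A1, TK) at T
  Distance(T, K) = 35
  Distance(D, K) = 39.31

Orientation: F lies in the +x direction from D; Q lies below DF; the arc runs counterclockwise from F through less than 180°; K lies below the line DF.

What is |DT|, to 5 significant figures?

29.596

Checks: ∠(QF, FD) = 90.00° ✓; |QT| = 9.300 ✓; ∠(QT, TK) = 90.00° ✓; |TK| = 35.00 ✓; |DK| = 39.31 ✓.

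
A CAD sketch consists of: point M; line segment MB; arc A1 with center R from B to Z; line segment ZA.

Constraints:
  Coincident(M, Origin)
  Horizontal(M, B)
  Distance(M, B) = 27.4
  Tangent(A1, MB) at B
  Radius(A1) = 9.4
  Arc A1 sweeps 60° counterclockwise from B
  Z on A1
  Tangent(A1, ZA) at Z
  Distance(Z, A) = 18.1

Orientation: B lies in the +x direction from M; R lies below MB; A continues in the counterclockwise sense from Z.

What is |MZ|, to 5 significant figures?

19.825

A1 meets MB tangentially, so RB is at right angles to MB, so R = B + (0, -9.4) = (27.400, -9.4000). On A1, B sits at bearing 90° from R; a 60° counterclockwise sweep puts Z at bearing 150°, so Z = R + 9.4·(cos 150°, sin 150°) = (19.259, -4.7000). Then |MZ| = |Z − M| = 19.825.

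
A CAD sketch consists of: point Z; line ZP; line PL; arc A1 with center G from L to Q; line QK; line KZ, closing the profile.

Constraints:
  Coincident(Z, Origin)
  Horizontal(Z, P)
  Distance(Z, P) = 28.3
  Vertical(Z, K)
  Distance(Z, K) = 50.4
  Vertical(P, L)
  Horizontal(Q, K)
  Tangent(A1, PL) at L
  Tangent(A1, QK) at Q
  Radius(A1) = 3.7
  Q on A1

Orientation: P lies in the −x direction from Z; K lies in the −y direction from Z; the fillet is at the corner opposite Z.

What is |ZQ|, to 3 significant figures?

56.1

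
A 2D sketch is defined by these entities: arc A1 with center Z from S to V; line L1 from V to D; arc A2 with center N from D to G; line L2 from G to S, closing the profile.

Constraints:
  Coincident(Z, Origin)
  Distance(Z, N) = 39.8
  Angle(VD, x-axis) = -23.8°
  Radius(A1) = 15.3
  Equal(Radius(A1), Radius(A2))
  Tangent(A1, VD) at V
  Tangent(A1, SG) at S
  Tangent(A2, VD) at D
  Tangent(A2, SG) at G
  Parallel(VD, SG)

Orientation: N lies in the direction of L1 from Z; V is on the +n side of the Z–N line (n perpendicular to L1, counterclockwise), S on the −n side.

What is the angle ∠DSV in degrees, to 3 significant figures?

52.4°

The slot axis is L1's direction at -23.8°, so u = (cos -23.8°, sin -23.8°) = (0.915, -0.404) and n = (−sin -23.8°, cos -23.8°) = (0.404, 0.915). Z is at the origin and N lies 39.8 along u from Z, so N = 39.8·u = (36.4, -16.1). Tangency of A1 to both parallel lines with radius 15.3 puts V and S at Z ± 15.3·n: V = (6.17, 14.0), S = (-6.17, -14.0). Equal radii place D and G the same way about N: D = N + 15.3·n = (42.6, -2.06), G = N − 15.3·n = (30.2, -30.1). Then cos ∠DSV = SD·SV / (|SD||SV|), giving 52.4°.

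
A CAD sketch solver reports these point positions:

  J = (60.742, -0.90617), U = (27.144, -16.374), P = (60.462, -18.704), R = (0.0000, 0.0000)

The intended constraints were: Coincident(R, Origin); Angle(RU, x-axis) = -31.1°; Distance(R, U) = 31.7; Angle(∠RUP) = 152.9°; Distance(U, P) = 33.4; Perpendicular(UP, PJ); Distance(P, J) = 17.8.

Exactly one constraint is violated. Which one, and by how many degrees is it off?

Perpendicular(UP, PJ) — off by 3.10°.

R = (0.00, 0.00) ✓; RU at -31.10° ✓; |RU| = 31.70 ✓; ∠RUP = 152.9° ✓; |UP| = 33.40 ✓; ∠(UP, PJ) = 93.10° ✗; |PJ| = 17.80 ✓.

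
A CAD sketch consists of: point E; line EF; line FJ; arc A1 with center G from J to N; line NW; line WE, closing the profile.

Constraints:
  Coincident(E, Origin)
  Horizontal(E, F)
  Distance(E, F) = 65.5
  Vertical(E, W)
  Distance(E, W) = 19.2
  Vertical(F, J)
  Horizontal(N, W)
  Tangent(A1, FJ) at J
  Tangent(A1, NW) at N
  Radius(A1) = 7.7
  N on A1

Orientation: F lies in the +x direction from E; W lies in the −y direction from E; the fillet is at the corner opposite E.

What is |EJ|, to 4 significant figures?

66.50

E is at the origin; EF is horizontal with |EF| = 65.5 and F on the +x side, so F = (65.50, 0.000). E and W share the same x with |EW| = 19.2 and W on the −y side, so W = (0.000, -19.20). The virtual corner opposite E is at (65.50, -19.20). A1 meets FJ tangentially, so GJ is at right angles to FJ and since A1 is tangent to NW there, GN ⟂ NW, with radius 7.7, so the center G sits 7.7 in from both sides at G = (57.80, -11.50). That places the tangent points at J = (65.50, -11.50) on FJ and N = (57.80, -19.20) on NW. Then |EJ| = |J − E| = 66.50.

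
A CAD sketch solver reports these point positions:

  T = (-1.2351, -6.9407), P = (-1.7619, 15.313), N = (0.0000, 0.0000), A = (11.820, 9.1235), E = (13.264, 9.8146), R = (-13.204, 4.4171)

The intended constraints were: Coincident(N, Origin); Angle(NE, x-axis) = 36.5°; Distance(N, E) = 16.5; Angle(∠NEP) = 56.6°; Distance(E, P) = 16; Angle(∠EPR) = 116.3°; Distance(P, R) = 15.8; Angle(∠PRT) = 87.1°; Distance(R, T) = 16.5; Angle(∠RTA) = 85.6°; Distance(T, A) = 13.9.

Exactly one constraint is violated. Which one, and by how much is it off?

Distance(T, A) = 13.9 — off by 6.80.

N = (0.00, 0.00) ✓; NE at 36.50° ✓; |NE| = 16.50 ✓; ∠NEP = 56.60° ✓; |EP| = 16.00 ✓; ∠EPR = 116.3° ✓; |PR| = 15.80 ✓; ∠PRT = 87.10° ✓; |RT| = 16.50 ✓; ∠RTA = 85.60° ✓; |TA| = 20.70 ✗.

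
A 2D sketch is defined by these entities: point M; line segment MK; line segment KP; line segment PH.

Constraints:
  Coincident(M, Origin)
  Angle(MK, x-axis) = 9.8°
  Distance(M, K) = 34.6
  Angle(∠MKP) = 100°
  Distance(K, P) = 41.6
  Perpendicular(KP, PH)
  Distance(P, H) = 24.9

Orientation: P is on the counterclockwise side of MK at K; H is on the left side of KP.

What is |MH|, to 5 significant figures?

48.484

M is at the origin; MK runs at 9.8° with length 34.6, so K = 34.6·(cos 9.8°, sin 9.8°) = (34.095, 5.8892). ∠MKP = 100.0°, so KP runs at 9.8° + (180° − 100.0°) = 89.800° from the x-axis; with |KP| = 41.6, P = K + 41.6·(cos 89.800°, sin 89.800°) = (34.240, 47.489). KP is perpendicular to PH; with |PH| = 24.9 on the left of KP, H = P + 24.9·(-0.99999, 0.0034907) = (9.3405, 47.576). Then |MH| = |H − M| = 48.484.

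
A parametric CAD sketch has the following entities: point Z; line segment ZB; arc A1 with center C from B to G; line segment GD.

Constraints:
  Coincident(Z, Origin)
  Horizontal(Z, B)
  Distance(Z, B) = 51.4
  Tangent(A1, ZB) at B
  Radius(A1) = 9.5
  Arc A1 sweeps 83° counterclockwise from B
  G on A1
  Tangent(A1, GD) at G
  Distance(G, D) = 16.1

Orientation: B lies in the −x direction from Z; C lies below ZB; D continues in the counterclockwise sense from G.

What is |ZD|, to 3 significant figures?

67.3

Z is at the origin; Z and B share the same y with |ZB| = 51.4 and B on the −x side, so B = (-51.4, 0.00). Tangency of A1 to ZB means the radius CB is perpendicular to ZB, so C = B + (0, -9.5) = (-51.4, -9.50). On A1, B sits at bearing 90° from C; an 83° counterclockwise sweep puts G at bearing 173°, so G = C + 9.5·(cos 173°, sin 173°) = (-60.8, -8.34). The tangent condition forces CG to be normal to GD, so GD runs along (−sin 173°, cos 173°); with |GD| = 16.1, D = (-62.8, -24.3). Then |ZD| = |D − Z| = 67.3.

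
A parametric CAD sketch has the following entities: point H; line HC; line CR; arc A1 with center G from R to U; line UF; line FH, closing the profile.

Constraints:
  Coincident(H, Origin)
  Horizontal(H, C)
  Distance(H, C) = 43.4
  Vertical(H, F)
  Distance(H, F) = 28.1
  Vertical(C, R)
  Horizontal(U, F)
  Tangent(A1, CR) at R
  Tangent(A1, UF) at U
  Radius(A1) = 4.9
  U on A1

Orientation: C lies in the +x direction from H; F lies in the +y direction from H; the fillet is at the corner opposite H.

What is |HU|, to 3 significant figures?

47.7

H is at the origin; HC is horizontal with |HC| = 43.4 and C on the +x side, so C = (43.4, 0.00). H and F share the same x with |HF| = 28.1 and F on the +y side, so F = (0.00, 28.1). The virtual corner opposite H is at (43.4, 28.1). The tangent condition forces GR to be normal to CR and tangency of A1 to UF means the radius GU is perpendicular to UF, with radius 4.9, so the center G sits 4.9 in from both sides at G = (38.5, 23.2). That places the tangent points at R = (43.4, 23.2) on CR and U = (38.5, 28.1) on UF. Then |HU| = |U − H| = 47.7.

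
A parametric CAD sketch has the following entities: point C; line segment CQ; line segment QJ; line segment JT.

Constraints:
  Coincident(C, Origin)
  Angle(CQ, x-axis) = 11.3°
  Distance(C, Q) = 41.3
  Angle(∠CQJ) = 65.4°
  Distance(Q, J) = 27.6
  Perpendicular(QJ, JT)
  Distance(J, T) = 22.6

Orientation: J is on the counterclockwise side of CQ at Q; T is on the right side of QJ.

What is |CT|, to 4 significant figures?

61.05

∠CQJ = 65.4°, so QJ runs at 11.3° + (180° − 65.4°) = 125.9° from the x-axis; with |QJ| = 27.6, J = Q + 27.6·(cos 125.9°, sin 125.9°) = (24.32, 30.45). QJ ⟂ JT; with |JT| = 22.6 on the right of QJ, T = J + 22.6·(0.8100, 0.5864) = (42.62, 43.70). Then |CT| = |T − C| = 61.05.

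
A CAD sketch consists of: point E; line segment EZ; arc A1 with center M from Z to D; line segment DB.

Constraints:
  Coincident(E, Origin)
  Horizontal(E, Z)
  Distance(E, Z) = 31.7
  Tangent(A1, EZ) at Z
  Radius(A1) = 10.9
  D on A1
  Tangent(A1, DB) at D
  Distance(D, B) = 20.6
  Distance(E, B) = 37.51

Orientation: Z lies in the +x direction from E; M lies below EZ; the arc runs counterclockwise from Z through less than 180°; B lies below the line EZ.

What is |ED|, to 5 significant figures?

23.425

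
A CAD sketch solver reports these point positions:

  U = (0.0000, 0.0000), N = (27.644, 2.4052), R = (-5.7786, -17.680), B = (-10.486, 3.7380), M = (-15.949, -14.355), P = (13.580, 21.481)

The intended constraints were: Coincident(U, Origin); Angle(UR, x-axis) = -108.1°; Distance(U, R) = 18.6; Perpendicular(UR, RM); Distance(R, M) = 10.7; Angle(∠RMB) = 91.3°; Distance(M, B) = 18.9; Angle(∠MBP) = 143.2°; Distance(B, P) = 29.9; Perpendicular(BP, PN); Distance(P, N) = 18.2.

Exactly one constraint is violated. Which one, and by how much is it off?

Distance(P, N) = 18.2 — off by 5.50.

U = (0.00, 0.00) ✓; UR at -108.1° ✓; |UR| = 18.60 ✓; ∠(UR, RM) = 90.00° ✓; |RM| = 10.70 ✓; ∠RMB = 91.30° ✓; |MB| = 18.90 ✓; ∠MBP = 143.2° ✓; |BP| = 29.90 ✓; ∠(BP, PN) = 90.00° ✓; |PN| = 23.70 ✗.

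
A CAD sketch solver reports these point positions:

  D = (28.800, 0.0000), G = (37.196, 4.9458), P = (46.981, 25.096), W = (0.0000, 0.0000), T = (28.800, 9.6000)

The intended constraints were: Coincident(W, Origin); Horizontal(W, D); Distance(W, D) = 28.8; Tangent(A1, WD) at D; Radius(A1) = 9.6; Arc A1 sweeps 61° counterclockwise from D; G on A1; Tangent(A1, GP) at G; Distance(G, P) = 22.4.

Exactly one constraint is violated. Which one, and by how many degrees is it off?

Tangent(A1, GP) at G — off by 3.10°.

W = (0.00, 0.00) ✓; W.y = 0.00, D.y = 0.00 ✓; |WD| = 28.80 ✓; ∠(TD, DW) = 90.00° ✓; |TD| = 9.600 ✓; bearing(T→G) − bearing(T→D) = 61.00° ✓; |TG| = 9.600 ✓; ∠(TG, GP) = 86.90° ✗; |GP| = 22.40 ✓.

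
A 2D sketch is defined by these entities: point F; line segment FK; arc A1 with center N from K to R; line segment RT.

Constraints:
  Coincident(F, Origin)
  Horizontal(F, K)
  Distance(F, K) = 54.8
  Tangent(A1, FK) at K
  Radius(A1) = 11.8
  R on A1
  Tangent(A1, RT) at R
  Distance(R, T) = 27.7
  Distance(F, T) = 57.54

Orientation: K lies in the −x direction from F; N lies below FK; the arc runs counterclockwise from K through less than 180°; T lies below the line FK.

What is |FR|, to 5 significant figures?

65.999

Checks: ∠(NK, KF) = 90.00° ✓; |NK| = 11.80 ✓; |NR| = 11.80 ✓; ∠(NR, RT) = 90.00° ✓; |RT| = 27.70 ✓; |FT| = 57.54 ✓.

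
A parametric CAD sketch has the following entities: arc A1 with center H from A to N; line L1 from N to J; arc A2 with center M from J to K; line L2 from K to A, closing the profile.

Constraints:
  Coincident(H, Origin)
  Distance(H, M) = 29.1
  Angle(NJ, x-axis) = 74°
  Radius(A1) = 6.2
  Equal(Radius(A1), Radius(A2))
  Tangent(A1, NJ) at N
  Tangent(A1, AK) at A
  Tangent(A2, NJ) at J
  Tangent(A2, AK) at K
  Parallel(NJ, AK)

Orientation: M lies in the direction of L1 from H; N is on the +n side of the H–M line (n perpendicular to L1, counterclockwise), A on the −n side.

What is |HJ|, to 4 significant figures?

29.75

Tangency of A1 to both parallel lines with radius 6.2 puts N and A at H ± 6.2·n: N = (-5.960, 1.709), A = (5.960, -1.709). Equal radii place J and K the same way about M: J = M + 6.2·n = (2.061, 29.68), K = M − 6.2·n = (13.98, 26.26). Then |HJ| = |J − H| = 29.75.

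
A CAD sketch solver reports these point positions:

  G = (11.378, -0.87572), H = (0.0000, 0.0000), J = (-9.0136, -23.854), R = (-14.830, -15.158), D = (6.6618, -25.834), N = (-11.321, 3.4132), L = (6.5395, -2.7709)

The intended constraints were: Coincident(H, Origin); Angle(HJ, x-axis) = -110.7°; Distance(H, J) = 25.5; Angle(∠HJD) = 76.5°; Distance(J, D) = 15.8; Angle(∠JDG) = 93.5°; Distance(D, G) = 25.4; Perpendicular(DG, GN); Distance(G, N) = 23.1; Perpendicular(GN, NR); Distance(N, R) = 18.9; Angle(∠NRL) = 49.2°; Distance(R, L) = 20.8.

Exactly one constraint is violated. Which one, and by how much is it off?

Distance(R, L) = 20.8 — off by 3.90.

H = (0.00, 0.00) ✓; HJ at -110.7° ✓; |HJ| = 25.50 ✓; ∠HJD = 76.50° ✓; |JD| = 15.80 ✓; ∠JDG = 93.50° ✓; |DG| = 25.40 ✓; ∠(DG, GN) = 90.00° ✓; |GN| = 23.10 ✓; ∠(GN, NR) = 90.00° ✓; |NR| = 18.90 ✓; ∠NRL = 49.20° ✓; |RL| = 24.70 ✗.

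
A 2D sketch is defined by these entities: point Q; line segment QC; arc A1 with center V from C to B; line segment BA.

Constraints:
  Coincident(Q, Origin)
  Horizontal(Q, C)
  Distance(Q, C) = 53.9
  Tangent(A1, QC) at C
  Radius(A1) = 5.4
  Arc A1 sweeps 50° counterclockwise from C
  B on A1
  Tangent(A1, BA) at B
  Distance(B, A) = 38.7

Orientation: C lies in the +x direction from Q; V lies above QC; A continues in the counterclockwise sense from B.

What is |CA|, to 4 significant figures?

42.88

On A1, C sits at bearing -90° from V; a 50° counterclockwise sweep puts B at bearing -40°, so B = V + 5.4·(cos -40°, sin -40°) = (58.04, 1.929). A1 meets BA tangentially, so VB is at right angles to BA, so BA runs along (−sin -40°, cos -40°); with |BA| = 38.7, A = (82.91, 31.57). Then |CA| = |A − C| = 42.88.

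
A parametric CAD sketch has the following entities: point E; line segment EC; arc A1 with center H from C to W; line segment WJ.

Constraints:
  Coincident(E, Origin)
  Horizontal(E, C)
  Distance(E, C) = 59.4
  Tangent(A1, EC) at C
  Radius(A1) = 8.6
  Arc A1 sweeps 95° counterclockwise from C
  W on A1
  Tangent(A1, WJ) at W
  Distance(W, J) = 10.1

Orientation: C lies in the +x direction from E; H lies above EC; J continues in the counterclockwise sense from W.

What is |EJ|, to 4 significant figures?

69.84

On A1, C sits at bearing -90° from H; a 95° counterclockwise sweep puts W at bearing 5°, so W = H + 8.6·(cos 5°, sin 5°) = (67.97, 9.350). Tangency of A1 to WJ means the radius HW is perpendicular to WJ, so WJ runs along (−sin 5°, cos 5°); with |WJ| = 10.1, J = (67.09, 19.41). Then |EJ| = |J − E| = 69.84.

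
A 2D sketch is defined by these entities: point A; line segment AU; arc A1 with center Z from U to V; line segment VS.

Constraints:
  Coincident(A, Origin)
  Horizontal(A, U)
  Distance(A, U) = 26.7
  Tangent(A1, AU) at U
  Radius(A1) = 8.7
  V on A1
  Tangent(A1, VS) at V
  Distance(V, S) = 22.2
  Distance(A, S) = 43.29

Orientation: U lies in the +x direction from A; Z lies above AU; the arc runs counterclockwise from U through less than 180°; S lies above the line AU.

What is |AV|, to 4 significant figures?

36.78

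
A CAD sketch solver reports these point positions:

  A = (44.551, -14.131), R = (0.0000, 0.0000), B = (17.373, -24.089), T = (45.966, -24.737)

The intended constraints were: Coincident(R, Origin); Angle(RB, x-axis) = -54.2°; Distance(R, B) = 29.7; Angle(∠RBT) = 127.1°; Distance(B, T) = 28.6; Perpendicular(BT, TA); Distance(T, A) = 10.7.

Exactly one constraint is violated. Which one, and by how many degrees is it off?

Perpendicular(BT, TA) — off by 8.90°.

R = (0.00, 0.00) ✓; RB at -54.20° ✓; |RB| = 29.70 ✓; ∠RBT = 127.1° ✓; |BT| = 28.60 ✓; ∠(BT, TA) = 98.90° ✗; |TA| = 10.70 ✓.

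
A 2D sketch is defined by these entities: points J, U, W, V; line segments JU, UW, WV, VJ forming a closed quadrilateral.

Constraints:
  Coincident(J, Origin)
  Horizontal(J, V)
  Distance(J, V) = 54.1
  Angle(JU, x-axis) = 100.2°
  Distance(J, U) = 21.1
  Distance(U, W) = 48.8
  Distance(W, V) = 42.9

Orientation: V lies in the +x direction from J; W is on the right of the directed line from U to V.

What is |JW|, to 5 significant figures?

29.120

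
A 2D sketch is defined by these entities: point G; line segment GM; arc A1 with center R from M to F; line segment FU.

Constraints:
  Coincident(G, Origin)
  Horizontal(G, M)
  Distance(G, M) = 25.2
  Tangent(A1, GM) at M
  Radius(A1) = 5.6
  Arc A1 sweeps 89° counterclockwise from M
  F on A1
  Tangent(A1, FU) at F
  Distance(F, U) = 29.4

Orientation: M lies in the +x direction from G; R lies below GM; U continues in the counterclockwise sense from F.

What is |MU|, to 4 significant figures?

35.43

On A1, M sits at bearing 90° from R; an 89° counterclockwise sweep puts F at bearing 179°, so F = R + 5.6·(cos 179°, sin 179°) = (19.60, -5.502). Tangency of A1 to FU means the radius RF is perpendicular to FU, so FU runs along (−sin 179°, cos 179°); with |FU| = 29.4, U = (19.09, -34.90). Then |MU| = |U − M| = 35.43.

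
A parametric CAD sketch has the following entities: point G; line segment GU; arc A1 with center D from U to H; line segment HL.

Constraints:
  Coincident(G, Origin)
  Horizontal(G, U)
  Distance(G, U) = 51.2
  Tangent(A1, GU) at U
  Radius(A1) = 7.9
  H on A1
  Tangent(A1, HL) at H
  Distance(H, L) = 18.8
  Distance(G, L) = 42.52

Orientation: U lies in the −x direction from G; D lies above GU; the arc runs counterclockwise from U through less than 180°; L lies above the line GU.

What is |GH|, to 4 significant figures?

44.22

Checks: G.y = 0.00, U.y = 0.00 ✓; |DH| = 7.900 ✓; ∠(DH, HL) = 90.00° ✓; |HL| = 18.80 ✓; |GL| = 42.52 ✓.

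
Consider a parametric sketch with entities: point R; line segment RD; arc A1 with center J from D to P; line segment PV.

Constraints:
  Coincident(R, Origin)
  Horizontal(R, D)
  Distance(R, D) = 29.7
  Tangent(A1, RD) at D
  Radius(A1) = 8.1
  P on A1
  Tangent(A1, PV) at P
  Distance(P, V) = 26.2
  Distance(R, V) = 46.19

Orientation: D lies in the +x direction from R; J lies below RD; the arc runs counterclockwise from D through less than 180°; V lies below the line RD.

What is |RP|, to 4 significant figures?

24.30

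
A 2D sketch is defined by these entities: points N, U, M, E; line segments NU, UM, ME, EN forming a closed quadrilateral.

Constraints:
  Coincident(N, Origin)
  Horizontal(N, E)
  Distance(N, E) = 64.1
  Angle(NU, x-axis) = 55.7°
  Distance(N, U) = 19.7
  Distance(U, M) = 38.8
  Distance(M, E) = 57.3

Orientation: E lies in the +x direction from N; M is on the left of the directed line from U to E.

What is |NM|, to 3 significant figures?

58.5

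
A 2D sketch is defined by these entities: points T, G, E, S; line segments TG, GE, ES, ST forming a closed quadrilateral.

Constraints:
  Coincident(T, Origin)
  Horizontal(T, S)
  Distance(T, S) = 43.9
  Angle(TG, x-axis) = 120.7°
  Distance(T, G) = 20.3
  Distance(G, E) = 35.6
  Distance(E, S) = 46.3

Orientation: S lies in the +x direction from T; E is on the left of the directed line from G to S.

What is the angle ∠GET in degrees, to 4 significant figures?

28.24°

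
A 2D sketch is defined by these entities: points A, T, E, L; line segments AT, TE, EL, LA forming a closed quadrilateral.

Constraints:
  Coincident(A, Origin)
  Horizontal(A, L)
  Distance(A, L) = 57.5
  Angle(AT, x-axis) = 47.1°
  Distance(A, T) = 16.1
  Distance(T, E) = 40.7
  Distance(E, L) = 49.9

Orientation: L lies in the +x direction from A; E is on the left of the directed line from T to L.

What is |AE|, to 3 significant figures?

56.7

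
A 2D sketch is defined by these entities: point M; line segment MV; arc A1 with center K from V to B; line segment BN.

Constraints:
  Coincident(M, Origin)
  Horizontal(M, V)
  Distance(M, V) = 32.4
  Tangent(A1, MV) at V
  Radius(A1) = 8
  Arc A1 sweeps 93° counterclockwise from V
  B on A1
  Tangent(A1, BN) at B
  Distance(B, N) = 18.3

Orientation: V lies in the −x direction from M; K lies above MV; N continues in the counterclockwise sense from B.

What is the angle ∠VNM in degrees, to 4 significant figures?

58.30°

On A1, V sits at bearing -90° from K; a 93° counterclockwise sweep puts B at bearing 3°, so B = K + 8.0·(cos 3°, sin 3°) = (-24.41, 8.419). A1 meets BN tangentially, so KB is at right angles to BN, so BN runs along (−sin 3°, cos 3°); with |BN| = 18.3, N = (-25.37, 26.69). Then cos ∠VNM = NV·NM / (|NV||NM|), giving 58.30°.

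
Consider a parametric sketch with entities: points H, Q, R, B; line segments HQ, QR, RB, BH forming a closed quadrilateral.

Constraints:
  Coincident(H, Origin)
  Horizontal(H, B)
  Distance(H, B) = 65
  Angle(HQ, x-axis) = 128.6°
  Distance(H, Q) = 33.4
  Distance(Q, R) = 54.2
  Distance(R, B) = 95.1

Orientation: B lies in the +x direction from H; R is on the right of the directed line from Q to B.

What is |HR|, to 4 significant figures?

38.06

H is at the origin; HB is horizontal with |HB| = 65.0 and B in +x, so B = (65.0, 0). HQ runs at 128.6° with |HQ| = 33.4, so Q = (-20.84, 26.10). R is determined by |QR| = 54.2 and |RB| = 95.1 together: it lies at the intersection of circle(Q, 54.2) and circle(B, 95.1). With |QB| = 89.72, the foot of the radical line on QB is 10.83 from Q and the perpendicular offset is √(54.2² − 10.83²) = 53.11. Taking the right-of-QB solution: R = (-25.93, -27.86).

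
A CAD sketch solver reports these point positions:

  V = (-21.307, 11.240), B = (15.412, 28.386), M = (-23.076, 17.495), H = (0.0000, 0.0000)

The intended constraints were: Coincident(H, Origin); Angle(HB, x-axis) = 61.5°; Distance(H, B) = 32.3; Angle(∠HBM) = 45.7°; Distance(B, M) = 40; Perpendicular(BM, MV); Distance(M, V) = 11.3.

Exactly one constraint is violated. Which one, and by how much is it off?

Distance(M, V) = 11.3 — off by 4.80.

H = (0.00, 0.00) ✓; HB at 61.50° ✓; |HB| = 32.30 ✓; ∠HBM = 45.70° ✓; |BM| = 40.00 ✓; ∠(BM, MV) = 89.99° ✓; |MV| = 6.500 ✗.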